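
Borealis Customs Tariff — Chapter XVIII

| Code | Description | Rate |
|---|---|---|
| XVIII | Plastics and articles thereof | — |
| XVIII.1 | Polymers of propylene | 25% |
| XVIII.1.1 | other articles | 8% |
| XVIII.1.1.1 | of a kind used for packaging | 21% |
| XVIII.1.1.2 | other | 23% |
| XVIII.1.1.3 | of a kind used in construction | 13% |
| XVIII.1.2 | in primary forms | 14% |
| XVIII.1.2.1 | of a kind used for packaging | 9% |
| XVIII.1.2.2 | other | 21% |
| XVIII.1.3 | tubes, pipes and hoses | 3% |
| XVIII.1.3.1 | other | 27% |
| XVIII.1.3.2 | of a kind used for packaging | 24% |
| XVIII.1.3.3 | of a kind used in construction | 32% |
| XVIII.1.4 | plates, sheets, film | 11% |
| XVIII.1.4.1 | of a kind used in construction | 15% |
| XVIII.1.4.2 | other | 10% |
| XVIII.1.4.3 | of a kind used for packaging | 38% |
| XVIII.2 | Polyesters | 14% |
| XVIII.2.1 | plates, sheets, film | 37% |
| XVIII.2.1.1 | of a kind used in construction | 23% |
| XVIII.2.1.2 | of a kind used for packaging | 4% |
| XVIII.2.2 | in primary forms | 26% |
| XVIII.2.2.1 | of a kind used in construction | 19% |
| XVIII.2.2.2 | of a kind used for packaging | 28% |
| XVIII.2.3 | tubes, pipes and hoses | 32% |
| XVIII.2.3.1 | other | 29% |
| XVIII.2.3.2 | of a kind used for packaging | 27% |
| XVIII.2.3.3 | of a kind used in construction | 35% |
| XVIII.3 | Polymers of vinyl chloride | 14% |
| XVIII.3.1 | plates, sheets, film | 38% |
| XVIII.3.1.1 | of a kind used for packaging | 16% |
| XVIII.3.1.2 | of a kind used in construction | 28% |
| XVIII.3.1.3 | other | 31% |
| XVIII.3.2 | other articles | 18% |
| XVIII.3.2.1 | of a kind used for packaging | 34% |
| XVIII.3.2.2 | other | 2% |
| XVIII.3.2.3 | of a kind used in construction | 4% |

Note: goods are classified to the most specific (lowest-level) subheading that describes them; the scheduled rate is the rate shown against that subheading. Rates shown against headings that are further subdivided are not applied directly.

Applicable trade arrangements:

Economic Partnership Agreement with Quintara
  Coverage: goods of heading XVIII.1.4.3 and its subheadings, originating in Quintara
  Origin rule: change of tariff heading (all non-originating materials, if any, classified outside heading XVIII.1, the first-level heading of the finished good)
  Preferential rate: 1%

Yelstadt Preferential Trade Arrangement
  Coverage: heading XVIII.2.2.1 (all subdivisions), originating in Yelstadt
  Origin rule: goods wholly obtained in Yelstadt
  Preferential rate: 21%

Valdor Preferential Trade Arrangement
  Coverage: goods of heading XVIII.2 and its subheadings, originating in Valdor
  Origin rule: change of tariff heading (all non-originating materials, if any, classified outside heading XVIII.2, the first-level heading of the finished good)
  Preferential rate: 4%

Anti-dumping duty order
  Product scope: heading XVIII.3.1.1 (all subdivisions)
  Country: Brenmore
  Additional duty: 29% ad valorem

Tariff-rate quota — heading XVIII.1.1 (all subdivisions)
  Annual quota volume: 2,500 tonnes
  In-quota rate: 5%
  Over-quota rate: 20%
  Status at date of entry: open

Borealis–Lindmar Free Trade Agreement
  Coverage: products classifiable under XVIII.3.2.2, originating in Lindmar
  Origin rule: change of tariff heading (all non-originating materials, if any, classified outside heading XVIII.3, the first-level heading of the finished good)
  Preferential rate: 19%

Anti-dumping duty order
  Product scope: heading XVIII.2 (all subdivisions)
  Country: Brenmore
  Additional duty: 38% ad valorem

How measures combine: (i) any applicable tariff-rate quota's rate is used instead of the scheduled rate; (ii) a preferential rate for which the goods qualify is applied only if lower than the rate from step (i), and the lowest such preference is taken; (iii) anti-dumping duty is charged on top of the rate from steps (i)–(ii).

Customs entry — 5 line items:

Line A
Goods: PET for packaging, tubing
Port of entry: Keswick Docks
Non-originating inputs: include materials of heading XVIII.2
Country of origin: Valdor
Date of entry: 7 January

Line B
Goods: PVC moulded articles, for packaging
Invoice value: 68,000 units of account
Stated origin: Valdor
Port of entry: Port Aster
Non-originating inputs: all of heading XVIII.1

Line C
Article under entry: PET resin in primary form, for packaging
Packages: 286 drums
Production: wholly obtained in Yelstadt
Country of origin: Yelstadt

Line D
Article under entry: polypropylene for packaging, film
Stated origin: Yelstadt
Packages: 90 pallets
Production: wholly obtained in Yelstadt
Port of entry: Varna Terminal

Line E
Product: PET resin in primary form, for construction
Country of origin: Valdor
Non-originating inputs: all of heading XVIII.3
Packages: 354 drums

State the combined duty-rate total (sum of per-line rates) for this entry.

131%

Line A: PET → XVIII.2; tubing → XVIII.2.3; for packaging → XVIII.2.3.2. Scheduled 27%. Valdor agreement on XVIII.2: CTH not met. → 27%.
Line B: PVC → XVIII.3; moulded articles → XVIII.3.2; for packaging → XVIII.3.2.1. Scheduled 34%. Valdor agreement on XVIII.2: XVIII.3.2.1 not covered. → 34%.
Line C: PET → XVIII.2; resin in primary form → XVIII.2.2; for packaging → XVIII.2.2.2. Scheduled 28%. Yelstadt agreement on XVIII.2.2.1: XVIII.2.2.2 not covered. → 28%.
Line D: polypropylene → XVIII.1; film → XVIII.1.4; for packaging → XVIII.1.4.3. Scheduled 38%. Yelstadt agreement on XVIII.2.2.1: XVIII.1.4.3 not covered. → 38%.
Line E: PET → XVIII.2; resin in primary form → XVIII.2.2; for construction → XVIII.2.2.1. Scheduled 19%. Valdor agreement on XVIII.2: CTH met → 4% available; preferential 4%. → 4%.
Sum: 27% + 34% + 28% + 38% + 4% = 131%.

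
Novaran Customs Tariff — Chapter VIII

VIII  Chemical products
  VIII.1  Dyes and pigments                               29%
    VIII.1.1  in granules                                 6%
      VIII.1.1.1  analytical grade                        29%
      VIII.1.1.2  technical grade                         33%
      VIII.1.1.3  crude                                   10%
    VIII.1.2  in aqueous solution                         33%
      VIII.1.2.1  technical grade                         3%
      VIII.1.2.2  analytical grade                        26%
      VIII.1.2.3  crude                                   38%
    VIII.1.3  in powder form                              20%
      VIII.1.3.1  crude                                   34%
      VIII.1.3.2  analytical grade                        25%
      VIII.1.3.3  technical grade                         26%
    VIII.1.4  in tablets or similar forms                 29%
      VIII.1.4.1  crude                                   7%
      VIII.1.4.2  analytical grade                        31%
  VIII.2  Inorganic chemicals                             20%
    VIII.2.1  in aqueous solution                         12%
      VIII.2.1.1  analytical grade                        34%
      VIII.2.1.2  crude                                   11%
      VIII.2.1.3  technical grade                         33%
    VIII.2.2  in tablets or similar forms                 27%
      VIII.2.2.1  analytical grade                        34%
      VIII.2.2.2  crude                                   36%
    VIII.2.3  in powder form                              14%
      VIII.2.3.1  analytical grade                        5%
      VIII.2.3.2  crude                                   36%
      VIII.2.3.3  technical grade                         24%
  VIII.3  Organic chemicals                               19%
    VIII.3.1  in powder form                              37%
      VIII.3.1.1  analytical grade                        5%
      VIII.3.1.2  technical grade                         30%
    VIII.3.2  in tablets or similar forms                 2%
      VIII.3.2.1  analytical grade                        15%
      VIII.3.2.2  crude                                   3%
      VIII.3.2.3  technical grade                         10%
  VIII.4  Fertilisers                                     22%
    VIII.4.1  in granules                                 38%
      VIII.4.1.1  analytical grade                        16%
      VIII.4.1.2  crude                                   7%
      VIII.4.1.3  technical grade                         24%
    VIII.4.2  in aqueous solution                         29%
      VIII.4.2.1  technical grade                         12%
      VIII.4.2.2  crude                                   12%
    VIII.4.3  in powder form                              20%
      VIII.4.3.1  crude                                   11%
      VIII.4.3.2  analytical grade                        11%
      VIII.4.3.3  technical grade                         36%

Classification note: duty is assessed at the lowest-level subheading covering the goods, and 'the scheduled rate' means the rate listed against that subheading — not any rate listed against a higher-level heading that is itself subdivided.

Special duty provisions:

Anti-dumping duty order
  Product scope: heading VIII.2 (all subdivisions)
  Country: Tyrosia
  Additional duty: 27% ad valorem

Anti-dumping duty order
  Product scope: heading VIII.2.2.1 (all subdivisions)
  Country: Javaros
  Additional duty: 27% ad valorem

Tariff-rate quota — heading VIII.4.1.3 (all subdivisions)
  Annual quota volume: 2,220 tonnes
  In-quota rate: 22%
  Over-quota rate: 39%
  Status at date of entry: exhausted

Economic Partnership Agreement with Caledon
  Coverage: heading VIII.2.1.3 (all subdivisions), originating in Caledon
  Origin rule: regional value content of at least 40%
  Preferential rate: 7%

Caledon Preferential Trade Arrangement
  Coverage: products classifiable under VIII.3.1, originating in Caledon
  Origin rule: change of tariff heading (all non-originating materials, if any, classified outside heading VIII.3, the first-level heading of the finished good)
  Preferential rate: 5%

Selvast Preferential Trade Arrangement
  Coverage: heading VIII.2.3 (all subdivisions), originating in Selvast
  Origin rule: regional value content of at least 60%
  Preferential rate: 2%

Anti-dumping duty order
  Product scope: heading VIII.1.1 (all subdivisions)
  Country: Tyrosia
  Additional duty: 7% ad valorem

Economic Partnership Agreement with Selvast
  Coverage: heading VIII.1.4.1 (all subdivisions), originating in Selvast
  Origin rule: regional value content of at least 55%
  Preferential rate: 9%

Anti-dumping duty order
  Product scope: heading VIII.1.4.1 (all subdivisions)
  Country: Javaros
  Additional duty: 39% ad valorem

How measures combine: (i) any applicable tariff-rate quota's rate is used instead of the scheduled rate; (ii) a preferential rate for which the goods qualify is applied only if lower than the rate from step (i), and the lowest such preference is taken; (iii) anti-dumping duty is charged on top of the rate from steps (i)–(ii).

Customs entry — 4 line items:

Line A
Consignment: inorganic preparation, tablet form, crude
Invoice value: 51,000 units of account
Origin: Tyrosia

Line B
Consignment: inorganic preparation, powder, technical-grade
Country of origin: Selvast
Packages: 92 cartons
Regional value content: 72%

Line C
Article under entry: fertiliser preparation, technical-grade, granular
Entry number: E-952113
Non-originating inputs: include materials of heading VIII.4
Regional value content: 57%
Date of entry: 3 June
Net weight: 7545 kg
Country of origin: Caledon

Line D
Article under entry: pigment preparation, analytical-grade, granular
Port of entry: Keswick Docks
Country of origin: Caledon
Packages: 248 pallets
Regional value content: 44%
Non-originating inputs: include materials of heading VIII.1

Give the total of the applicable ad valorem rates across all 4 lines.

Line A: inorganic → VIII.2; tablet form → VIII.2.2; crude → VIII.2.2.2. Scheduled 36%. anti-dumping (Tyrosia, VIII.2): +27%; total 36% + 27% = 63%. → 63%.
Line B: inorganic → VIII.2; powder → VIII.2.3; technical-grade → VIII.2.3.3. Scheduled 24%. Selvast agreement on VIII.2.3: RVC ≥ 60% → 2% available; Selvast agreement on VIII.1.4.1: VIII.2.3.3 not covered; preferential 2%. → 2%.
Line C: fertiliser → VIII.4; granular → VIII.4.1; technical-grade → VIII.4.1.3. Scheduled 24%. quota on VIII.4.1.3 exhausted → over-quota 39%; Caledon agreement on VIII.2.1.3: VIII.4.1.3 not covered; Caledon agreement on VIII.3.1: VIII.4.1.3 not covered. → 39%.
Line D: pigment → VIII.1; granular → VIII.1.1; analytical-grade → VIII.1.1.1. Scheduled 29%. Caledon agreement on VIII.2.1.3: VIII.1.1.1 not covered; Caledon agreement on VIII.3.1: VIII.1.1.1 not covered. → 29%.
Sum: 63% + 2% + 39% + 29% = 133%.

133%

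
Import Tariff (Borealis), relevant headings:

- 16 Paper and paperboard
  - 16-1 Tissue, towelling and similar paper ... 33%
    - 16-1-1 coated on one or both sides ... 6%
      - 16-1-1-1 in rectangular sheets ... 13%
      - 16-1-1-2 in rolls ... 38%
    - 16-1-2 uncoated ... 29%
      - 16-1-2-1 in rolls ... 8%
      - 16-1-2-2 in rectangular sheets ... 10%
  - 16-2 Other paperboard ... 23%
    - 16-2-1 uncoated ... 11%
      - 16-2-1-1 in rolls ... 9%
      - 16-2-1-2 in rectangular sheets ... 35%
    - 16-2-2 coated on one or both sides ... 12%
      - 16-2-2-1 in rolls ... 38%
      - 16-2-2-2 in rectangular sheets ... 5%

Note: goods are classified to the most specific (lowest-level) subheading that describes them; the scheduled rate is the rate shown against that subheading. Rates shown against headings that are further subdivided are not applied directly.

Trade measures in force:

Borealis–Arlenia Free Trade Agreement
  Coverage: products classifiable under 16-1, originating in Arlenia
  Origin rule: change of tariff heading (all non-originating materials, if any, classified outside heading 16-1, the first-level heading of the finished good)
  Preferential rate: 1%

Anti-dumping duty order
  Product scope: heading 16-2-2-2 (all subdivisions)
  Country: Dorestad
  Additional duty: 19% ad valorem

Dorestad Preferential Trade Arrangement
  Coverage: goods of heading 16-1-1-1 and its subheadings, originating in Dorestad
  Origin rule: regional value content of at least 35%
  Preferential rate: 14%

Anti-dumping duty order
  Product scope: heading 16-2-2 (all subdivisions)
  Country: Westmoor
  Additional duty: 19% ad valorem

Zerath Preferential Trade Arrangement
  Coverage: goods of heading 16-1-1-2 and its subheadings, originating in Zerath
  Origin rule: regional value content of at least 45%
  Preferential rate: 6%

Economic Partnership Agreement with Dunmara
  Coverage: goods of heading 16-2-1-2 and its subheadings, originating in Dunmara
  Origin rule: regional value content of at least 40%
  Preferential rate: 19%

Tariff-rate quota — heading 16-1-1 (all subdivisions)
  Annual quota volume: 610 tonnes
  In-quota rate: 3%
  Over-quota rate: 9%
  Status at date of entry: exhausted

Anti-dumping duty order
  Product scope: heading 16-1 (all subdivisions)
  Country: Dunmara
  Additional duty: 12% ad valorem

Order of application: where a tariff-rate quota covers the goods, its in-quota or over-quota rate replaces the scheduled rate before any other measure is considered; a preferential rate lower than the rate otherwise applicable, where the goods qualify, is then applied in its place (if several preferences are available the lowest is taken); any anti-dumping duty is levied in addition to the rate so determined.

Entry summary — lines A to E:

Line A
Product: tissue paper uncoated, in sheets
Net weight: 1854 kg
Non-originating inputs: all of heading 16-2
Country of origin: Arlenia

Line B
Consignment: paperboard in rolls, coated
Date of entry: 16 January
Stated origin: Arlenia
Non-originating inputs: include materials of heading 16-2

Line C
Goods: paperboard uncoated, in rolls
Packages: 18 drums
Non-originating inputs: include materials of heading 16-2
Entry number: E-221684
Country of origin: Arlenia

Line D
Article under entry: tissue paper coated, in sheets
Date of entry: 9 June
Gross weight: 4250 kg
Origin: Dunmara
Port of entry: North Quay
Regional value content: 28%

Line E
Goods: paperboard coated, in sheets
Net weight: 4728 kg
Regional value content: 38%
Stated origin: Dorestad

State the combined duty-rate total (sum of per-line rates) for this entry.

Line A: tissue paper → 16-1; uncoated → 16-1-2; in sheets → 16-1-2-2. Scheduled 10%. Arlenia agreement on 16-1: CTH met → 1% available; preferential 1%. → 1%.
Line B: paperboard → 16-2; coated → 16-2-2; in rolls → 16-2-2-1. Scheduled 38%. Arlenia agreement on 16-1: 16-2-2-1 not covered. → 38%.
Line C: paperboard → 16-2; uncoated → 16-2-1; in rolls → 16-2-1-1. Scheduled 9%. Arlenia agreement on 16-1: 16-2-1-1 not covered. → 9%.
Line D: tissue paper → 16-1; coated → 16-1-1; in sheets → 16-1-1-1. Scheduled 13%. quota on 16-1-1 exhausted → over-quota 9%; Dunmara agreement on 16-2-1-2: 16-1-1-1 not covered; anti-dumping (Dunmara, 16-1): +12%; total 9% + 12% = 21%. → 21%.
Line E: paperboard → 16-2; coated → 16-2-2; in sheets → 16-2-2-2. Scheduled 5%. Dorestad agreement on 16-1-1-1: 16-2-2-2 not covered; anti-dumping (Dorestad, 16-2-2-2): +19%; total 5% + 19% = 24%. → 24%.
Sum: 1% + 38% + 9% + 21% + 24% = 93%.

93%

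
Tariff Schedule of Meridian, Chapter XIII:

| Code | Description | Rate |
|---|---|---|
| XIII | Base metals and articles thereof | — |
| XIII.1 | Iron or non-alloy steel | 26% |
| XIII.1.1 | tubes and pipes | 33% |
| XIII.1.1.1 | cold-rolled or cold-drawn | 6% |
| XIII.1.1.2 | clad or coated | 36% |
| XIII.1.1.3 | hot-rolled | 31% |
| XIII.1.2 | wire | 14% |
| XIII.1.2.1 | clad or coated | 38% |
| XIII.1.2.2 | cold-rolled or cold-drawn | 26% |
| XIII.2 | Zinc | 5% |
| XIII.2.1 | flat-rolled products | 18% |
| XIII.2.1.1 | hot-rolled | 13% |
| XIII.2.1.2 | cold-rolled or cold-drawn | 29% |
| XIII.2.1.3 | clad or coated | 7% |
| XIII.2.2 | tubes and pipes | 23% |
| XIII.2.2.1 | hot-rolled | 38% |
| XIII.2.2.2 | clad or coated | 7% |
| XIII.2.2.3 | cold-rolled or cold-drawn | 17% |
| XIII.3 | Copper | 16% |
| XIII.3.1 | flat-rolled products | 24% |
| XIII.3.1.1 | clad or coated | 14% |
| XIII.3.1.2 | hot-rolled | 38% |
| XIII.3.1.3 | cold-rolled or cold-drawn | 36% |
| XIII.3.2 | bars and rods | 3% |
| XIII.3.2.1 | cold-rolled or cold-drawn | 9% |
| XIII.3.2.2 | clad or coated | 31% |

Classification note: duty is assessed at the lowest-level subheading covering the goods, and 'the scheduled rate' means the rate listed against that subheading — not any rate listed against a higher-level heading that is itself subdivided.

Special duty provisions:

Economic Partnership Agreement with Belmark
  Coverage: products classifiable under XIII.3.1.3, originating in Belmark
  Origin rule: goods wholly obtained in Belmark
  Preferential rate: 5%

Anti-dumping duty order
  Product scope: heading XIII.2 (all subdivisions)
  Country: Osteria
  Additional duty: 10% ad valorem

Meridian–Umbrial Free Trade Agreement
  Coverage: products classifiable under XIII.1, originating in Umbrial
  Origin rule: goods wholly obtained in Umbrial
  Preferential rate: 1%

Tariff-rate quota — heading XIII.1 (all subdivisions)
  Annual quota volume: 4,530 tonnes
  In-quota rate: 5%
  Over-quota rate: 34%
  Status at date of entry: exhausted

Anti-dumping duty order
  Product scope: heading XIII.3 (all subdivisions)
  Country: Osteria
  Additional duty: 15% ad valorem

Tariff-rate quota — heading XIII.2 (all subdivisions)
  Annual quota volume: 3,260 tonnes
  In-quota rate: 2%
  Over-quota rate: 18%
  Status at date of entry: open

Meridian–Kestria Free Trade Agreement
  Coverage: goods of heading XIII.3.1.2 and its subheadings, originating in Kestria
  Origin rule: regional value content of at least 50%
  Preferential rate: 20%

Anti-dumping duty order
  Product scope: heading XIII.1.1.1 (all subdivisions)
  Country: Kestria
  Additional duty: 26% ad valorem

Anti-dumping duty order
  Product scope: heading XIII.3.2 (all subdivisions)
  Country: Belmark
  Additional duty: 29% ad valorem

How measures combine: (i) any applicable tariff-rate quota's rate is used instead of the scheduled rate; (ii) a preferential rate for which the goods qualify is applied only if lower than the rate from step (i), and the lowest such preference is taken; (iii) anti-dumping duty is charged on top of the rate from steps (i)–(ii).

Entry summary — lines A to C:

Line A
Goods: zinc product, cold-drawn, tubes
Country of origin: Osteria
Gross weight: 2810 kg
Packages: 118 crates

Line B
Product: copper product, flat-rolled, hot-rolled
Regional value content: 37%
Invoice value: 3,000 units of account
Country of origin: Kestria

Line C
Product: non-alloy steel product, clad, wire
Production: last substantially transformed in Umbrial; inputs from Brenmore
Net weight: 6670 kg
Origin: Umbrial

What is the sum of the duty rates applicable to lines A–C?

84%

Line A: zinc → XIII.2; tubes → XIII.2.2; cold-drawn → XIII.2.2.3. Scheduled 17%. quota on XIII.2 open → in-quota 2%; anti-dumping (Osteria, XIII.2): +10%; total 2% + 10% = 12%. → 12%.
Line B: copper → XIII.3; flat-rolled → XIII.3.1; hot-rolled → XIII.3.1.2. Scheduled 38%. Kestria agreement on XIII.3.1.2: RVC < 50%. → 38%.
Line C: non-alloy steel → XIII.1; wire → XIII.1.2; clad → XIII.1.2.1. Scheduled 38%. quota on XIII.1 exhausted → over-quota 34%; Umbrial agreement on XIII.1: not wholly obtained. → 34%.
Sum: 12% + 38% + 34% = 84%.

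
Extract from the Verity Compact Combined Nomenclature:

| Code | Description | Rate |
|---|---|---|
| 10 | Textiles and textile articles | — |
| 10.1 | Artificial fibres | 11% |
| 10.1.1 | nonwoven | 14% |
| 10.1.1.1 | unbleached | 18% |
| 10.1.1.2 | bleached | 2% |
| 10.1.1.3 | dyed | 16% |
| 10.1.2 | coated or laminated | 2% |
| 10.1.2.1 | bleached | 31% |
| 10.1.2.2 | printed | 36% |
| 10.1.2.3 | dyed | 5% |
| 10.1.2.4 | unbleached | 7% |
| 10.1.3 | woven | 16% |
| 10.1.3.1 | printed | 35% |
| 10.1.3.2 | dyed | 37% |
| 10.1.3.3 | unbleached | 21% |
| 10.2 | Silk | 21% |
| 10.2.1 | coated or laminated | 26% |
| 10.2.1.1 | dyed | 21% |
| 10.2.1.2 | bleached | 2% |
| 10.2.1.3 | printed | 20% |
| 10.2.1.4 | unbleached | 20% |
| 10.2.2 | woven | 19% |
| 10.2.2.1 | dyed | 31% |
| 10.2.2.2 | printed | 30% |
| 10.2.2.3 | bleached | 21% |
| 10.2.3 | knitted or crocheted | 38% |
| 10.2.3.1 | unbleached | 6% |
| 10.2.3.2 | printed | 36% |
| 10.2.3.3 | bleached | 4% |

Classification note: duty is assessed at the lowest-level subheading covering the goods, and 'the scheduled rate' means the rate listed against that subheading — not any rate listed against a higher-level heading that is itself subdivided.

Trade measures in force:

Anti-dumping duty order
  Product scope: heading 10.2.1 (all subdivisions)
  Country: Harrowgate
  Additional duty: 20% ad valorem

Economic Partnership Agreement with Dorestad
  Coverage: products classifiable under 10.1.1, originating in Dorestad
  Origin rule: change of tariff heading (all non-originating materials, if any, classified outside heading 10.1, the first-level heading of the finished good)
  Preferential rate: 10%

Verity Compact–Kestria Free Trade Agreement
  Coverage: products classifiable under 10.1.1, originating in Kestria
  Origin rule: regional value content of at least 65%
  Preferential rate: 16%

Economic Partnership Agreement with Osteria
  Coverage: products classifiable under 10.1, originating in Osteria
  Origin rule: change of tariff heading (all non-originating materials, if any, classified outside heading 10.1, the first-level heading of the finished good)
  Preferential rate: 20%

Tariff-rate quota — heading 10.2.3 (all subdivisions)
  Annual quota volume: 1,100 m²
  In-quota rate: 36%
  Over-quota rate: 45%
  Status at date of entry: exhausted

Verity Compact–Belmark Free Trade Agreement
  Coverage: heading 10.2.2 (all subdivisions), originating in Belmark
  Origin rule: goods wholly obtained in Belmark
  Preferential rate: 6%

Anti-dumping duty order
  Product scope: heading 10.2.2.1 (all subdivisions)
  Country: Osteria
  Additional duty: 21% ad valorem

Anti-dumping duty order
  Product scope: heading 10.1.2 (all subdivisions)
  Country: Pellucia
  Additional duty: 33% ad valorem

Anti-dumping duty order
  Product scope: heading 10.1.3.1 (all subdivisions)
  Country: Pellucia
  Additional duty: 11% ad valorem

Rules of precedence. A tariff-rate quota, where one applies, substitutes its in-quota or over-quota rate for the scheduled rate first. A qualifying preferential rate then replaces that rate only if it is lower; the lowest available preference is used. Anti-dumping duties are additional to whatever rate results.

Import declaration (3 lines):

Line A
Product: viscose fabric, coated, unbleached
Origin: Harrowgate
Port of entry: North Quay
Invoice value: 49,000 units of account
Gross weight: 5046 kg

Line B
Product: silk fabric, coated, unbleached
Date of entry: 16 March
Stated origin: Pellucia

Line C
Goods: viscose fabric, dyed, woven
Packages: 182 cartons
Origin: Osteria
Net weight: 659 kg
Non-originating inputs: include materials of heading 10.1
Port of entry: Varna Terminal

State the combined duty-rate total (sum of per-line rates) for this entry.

64%

Line A: viscose → 10.1; coated → 10.1.2; unbleached → 10.1.2.4. Scheduled 7%. No special measure applies. → 7%.
Line B: silk → 10.2; coated → 10.2.1; unbleached → 10.2.1.4. Scheduled 20%. No special measure applies. → 20%.
Line C: viscose → 10.1; woven → 10.1.3; dyed → 10.1.3.2. Scheduled 37%. Osteria agreement on 10.1: CTH not met. → 37%.
Sum: 7% + 20% + 37% = 64%.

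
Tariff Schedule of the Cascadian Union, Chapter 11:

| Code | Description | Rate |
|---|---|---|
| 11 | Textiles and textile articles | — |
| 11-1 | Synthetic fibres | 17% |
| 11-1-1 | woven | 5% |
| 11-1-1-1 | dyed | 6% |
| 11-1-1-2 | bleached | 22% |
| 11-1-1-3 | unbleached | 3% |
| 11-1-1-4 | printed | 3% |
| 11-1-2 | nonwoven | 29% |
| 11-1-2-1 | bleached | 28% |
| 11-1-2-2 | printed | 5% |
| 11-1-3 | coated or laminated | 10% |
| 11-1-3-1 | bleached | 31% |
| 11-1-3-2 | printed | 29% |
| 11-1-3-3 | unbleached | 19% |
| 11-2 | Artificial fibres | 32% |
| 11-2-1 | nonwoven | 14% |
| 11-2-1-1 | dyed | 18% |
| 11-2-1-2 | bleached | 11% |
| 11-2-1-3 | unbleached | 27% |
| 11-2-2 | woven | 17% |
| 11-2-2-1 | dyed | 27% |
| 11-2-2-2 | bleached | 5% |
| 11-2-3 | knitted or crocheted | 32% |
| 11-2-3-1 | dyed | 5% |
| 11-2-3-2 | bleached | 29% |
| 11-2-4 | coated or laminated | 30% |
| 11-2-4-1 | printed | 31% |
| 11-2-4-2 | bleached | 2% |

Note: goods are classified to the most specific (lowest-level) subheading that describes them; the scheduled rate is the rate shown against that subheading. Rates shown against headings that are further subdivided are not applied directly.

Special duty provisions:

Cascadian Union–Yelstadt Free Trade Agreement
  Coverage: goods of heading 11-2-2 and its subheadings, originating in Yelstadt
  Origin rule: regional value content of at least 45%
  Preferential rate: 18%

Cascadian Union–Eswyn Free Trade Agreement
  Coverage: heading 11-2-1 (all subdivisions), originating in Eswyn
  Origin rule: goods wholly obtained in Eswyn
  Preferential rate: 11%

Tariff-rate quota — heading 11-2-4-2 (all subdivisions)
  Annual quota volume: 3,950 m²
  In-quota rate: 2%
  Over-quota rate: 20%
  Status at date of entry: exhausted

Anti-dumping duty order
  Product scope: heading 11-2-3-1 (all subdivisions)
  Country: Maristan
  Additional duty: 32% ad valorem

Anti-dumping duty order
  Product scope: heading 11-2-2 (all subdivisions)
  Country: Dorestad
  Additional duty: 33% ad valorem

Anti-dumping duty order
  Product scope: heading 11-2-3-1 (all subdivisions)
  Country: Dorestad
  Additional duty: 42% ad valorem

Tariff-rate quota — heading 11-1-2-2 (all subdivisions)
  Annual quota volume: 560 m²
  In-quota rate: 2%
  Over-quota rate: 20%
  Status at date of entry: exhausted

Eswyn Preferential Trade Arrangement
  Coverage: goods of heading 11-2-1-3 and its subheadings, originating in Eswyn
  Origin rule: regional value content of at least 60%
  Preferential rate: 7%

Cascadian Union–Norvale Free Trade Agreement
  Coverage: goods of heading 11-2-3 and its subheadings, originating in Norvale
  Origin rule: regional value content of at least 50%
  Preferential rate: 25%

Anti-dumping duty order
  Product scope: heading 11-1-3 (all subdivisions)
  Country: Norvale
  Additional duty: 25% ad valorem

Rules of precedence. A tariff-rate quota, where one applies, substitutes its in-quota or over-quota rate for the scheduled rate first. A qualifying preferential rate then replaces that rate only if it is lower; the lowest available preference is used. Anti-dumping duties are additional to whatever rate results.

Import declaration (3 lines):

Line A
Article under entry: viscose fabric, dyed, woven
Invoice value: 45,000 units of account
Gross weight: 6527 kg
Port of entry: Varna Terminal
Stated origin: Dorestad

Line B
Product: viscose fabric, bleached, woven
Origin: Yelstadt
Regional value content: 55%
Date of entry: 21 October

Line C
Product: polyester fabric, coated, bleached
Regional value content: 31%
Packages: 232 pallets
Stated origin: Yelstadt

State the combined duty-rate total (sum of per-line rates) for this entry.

Line A: viscose → 11-2; woven → 11-2-2; dyed → 11-2-2-1. Scheduled 27%. anti-dumping (Dorestad, 11-2-2): +33%; total 27% + 33% = 60%. → 60%.
Line B: viscose → 11-2; woven → 11-2-2; bleached → 11-2-2-2. Scheduled 5%. Yelstadt agreement on 11-2-2: RVC ≥ 45% → 18% available; preference 18% not lower than 5% → no reduction. → 5%.
Line C: polyester → 11-1; coated → 11-1-3; bleached → 11-1-3-1. Scheduled 31%. Yelstadt agreement on 11-2-2: 11-1-3-1 not covered. → 31%.
Sum: 60% + 5% + 31% = 96%.

96%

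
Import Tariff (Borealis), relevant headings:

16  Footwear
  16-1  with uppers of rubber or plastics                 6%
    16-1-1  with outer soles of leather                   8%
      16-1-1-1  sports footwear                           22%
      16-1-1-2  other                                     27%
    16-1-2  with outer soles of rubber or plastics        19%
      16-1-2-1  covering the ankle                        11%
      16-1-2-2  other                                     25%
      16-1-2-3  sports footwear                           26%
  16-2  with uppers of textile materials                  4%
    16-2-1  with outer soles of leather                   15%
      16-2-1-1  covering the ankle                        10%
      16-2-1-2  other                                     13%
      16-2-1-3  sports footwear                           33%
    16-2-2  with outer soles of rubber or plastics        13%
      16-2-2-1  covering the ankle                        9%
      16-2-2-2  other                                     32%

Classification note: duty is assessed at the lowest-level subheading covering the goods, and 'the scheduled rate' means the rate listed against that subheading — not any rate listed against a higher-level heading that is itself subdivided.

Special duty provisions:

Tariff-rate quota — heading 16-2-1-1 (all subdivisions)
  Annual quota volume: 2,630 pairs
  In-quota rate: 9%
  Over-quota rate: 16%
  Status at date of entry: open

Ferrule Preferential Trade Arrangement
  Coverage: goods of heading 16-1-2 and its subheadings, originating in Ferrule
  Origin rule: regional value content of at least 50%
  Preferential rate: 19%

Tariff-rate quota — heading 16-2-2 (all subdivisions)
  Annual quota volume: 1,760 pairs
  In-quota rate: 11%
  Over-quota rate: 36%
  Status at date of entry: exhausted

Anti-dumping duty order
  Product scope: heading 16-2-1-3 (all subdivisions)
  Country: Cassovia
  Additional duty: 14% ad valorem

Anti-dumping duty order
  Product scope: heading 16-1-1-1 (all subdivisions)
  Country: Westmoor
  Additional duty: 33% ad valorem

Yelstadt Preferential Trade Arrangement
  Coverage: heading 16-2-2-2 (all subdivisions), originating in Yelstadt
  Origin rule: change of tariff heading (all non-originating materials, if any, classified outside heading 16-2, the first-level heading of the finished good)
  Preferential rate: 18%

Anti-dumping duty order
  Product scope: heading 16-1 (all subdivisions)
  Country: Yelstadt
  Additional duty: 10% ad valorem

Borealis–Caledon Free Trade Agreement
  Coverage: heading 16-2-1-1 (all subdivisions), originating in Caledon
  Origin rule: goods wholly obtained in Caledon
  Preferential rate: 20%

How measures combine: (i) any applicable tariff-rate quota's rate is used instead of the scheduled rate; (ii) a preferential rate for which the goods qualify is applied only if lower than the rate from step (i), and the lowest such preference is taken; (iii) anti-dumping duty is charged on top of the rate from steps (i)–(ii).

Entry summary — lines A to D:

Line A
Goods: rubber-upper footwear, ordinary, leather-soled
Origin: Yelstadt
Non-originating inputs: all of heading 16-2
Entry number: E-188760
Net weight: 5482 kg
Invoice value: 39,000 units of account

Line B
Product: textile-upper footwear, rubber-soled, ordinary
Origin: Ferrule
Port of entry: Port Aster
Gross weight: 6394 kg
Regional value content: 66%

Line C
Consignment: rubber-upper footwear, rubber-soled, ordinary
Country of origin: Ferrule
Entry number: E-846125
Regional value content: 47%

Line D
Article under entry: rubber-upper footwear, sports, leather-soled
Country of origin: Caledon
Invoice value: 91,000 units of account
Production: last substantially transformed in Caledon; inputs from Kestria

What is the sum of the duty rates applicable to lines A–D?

120%

Line A: rubber-upper → 16-1; leather-soled → 16-1-1; ordinary → 16-1-1-2. Scheduled 27%. Yelstadt agreement on 16-2-2-2: 16-1-1-2 not covered; anti-dumping (Yelstadt, 16-1): +10%; total 27% + 10% = 37%. → 37%.
Line B: textile-upper → 16-2; rubber-soled → 16-2-2; ordinary → 16-2-2-2. Scheduled 32%. quota on 16-2-2 exhausted → over-quota 36%; Ferrule agreement on 16-1-2: 16-2-2-2 not covered. → 36%.
Line C: rubber-upper → 16-1; rubber-soled → 16-1-2; ordinary → 16-1-2-2. Scheduled 25%. Ferrule agreement on 16-1-2: RVC < 50%. → 25%.
Line D: rubber-upper → 16-1; leather-soled → 16-1-1; sports → 16-1-1-1. Scheduled 22%. Caledon agreement on 16-2-1-1: 16-1-1-1 not covered. → 22%.
Sum: 37% + 36% + 25% + 22% = 120%.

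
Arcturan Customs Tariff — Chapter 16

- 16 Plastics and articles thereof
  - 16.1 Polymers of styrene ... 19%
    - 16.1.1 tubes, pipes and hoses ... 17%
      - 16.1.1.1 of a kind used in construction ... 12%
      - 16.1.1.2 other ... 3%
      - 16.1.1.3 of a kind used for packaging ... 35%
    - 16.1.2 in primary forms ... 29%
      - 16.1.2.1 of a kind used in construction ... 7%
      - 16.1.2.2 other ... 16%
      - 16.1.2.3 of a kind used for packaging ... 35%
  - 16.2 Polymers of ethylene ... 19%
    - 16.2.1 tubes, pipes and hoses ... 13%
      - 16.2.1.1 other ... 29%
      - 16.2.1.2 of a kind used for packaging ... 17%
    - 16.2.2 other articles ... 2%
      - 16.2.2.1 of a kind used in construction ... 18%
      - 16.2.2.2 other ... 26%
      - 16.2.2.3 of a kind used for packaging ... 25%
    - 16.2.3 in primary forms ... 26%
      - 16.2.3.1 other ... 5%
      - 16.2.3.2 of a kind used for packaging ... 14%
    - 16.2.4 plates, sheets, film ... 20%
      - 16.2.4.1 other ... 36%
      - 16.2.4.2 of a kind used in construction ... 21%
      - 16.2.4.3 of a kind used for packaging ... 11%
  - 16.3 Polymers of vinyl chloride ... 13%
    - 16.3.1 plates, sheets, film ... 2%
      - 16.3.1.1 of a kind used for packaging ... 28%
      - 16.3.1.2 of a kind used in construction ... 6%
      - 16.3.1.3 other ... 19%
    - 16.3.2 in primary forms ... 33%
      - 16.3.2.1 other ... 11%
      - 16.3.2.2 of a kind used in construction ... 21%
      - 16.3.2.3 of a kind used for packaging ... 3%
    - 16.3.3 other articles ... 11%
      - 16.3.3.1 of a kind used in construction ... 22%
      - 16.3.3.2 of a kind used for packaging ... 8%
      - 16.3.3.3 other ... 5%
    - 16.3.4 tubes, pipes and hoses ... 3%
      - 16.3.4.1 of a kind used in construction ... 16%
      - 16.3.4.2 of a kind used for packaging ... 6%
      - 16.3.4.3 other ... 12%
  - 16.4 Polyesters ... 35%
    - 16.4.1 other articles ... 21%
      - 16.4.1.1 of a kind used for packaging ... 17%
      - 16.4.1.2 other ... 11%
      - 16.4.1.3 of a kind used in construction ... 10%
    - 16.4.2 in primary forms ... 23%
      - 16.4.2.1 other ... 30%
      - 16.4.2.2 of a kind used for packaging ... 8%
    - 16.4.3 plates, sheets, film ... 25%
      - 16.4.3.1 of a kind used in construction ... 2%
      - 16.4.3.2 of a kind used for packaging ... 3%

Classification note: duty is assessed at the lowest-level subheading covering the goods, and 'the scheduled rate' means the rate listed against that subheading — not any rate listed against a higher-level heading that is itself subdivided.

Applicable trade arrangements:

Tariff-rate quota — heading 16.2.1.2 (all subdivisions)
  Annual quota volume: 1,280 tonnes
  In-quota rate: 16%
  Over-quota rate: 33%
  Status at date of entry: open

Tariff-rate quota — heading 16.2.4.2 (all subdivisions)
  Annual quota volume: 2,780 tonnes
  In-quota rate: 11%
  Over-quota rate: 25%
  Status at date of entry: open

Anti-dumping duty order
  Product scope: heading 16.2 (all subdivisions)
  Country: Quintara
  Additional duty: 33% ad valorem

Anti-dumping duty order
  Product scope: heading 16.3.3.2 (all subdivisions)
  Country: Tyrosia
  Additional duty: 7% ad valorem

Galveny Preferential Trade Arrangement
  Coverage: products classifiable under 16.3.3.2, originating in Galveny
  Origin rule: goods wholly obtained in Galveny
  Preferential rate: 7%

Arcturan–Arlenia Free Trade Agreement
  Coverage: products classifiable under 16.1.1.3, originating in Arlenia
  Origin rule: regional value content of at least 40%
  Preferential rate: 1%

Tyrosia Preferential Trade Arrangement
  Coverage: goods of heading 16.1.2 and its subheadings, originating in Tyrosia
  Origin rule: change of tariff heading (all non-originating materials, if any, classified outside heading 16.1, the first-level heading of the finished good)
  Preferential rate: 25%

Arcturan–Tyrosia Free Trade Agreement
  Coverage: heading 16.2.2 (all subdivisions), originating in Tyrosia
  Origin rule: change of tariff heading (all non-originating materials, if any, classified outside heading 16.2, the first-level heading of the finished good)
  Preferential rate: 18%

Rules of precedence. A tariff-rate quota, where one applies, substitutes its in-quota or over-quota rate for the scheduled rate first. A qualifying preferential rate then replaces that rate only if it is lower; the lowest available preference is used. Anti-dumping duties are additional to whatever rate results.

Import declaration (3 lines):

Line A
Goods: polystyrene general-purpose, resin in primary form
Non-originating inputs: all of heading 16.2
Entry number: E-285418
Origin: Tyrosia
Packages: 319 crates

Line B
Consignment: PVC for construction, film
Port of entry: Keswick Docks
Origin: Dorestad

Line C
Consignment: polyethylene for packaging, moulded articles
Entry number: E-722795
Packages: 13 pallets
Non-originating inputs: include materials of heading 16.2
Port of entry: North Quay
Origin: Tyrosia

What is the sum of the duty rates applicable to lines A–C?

Line A: polystyrene → 16.1; resin in primary form → 16.1.2; general-purpose → 16.1.2.2. Scheduled 16%. Tyrosia agreement on 16.1.2: CTH met → 25% available; Tyrosia agreement on 16.2.2: 16.1.2.2 not covered; preference 25% not lower than 16% → no reduction. → 16%.
Line B: PVC → 16.3; film → 16.3.1; for construction → 16.3.1.2. Scheduled 6%. No special measure applies. → 6%.
Line C: polyethylene → 16.2; moulded articles → 16.2.2; for packaging → 16.2.2.3. Scheduled 25%. Tyrosia agreement on 16.1.2: 16.2.2.3 not covered; Tyrosia agreement on 16.2.2: CTH not met. → 25%.
Sum: 16% + 6% + 25% = 47%.

47%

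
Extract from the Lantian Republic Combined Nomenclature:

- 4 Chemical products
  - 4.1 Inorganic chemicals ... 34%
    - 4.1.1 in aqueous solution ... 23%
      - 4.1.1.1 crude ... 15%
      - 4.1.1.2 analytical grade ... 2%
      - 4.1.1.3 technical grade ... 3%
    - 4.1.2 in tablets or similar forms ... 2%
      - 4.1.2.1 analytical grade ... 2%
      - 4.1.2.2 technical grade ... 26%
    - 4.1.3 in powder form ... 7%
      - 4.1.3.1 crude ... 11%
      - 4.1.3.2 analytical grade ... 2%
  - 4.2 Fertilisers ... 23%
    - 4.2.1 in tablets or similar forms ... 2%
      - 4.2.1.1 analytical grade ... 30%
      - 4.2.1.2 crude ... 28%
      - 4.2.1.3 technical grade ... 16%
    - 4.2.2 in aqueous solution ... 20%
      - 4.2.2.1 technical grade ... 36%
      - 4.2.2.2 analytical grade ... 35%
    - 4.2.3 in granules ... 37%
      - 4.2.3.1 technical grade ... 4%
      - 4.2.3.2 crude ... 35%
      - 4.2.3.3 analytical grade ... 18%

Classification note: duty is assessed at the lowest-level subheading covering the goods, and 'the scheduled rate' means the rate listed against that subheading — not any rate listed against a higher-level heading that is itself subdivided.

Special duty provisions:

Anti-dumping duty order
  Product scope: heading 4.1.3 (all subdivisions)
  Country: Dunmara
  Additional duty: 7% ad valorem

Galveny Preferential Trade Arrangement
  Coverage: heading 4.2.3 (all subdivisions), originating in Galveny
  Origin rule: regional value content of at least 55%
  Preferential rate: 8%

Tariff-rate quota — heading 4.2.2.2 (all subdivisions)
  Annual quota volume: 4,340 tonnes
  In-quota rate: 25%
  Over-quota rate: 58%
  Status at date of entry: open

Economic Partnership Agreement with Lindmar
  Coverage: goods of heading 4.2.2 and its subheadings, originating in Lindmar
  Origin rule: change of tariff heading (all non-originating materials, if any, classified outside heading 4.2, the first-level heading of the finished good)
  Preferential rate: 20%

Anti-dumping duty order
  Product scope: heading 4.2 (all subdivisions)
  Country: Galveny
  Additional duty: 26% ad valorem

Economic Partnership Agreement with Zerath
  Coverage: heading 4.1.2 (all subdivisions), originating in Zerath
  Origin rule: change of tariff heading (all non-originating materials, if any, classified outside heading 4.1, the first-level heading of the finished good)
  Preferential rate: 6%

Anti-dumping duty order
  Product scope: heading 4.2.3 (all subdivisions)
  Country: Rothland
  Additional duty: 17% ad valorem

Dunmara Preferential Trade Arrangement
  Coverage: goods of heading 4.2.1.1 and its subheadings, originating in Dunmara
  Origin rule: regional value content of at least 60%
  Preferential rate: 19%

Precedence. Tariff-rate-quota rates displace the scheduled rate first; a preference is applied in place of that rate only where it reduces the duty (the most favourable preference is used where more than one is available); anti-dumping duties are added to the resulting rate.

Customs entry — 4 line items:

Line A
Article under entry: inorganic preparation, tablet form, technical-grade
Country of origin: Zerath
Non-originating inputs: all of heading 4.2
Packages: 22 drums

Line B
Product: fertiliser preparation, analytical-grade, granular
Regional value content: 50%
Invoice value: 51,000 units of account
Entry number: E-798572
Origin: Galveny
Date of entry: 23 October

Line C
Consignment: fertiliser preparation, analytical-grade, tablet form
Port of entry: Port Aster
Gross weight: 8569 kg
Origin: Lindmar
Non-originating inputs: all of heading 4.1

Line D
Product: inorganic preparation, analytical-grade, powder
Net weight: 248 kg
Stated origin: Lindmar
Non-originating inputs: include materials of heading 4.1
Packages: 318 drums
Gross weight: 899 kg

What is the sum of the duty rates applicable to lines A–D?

82%

Line A: inorganic → 4.1; tablet form → 4.1.2; technical-grade → 4.1.2.2. Scheduled 26%. Zerath agreement on 4.1.2: CTH met → 6% available; preferential 6%. → 6%.
Line B: fertiliser → 4.2; granular → 4.2.3; analytical-grade → 4.2.3.3. Scheduled 18%. Galveny agreement on 4.2.3: RVC < 55%; anti-dumping (Galveny, 4.2): +26%; total 18% + 26% = 44%. → 44%.
Line C: fertiliser → 4.2; tablet form → 4.2.1; analytical-grade → 4.2.1.1. Scheduled 30%. Lindmar agreement on 4.2.2: 4.2.1.1 not covered. → 30%.
Line D: inorganic → 4.1; powder → 4.1.3; analytical-grade → 4.1.3.2. Scheduled 2%. Lindmar agreement on 4.2.2: 4.1.3.2 not covered. → 2%.
Sum: 6% + 44% + 30% + 2% = 82%.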